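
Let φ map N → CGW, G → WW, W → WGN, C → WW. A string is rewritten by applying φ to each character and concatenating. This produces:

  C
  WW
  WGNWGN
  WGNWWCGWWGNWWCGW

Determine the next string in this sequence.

WGNWWCGWWGNWGNWWWWWGNWGNWWCGWWGNWGNWWWWWGN

Replace each of the 16 characters of WGNWWCGWWGNWWCGW in place — WGN WW CGW WGN WGN WW WW WGN WGN WW CGW WGN WGN WW WW WGN — and concatenate.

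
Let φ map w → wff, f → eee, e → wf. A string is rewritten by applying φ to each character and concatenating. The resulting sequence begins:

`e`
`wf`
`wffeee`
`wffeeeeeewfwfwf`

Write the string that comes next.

Rewriting the 15 symbols of wffeeeeeewfwfwf one by one yields wff eee eee wf wf wf wf wf wf wff eee wff eee wff eee; concatenated:

wffeeeeeewfwfwfwfwfwfwffeeewffeeewffeee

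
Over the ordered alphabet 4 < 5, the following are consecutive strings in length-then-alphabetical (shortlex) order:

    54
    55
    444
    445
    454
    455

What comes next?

Find the rightmost character of 455 below 5, bump it to the next letter, and reset everything to its right to 4.

544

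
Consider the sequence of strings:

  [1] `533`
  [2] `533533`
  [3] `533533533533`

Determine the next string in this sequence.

533533533533533533533533

Every step duplicates the string.
So the next term is two copies of 533533533533.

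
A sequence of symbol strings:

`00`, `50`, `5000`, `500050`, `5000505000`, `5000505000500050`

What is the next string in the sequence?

Each term (from the third on) is the previous term followed by the one before it: term 3 = 50·00 = 5000.
Continuing: 5000505000500050 · 5000505000 gives term 7.

50005050005000505000505000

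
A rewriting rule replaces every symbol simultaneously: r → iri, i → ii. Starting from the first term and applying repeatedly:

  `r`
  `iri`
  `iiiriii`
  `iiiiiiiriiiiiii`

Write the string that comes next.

Applying the rule to each of the 15 symbols of iiiiiiiriiiiiii gives the pieces ii ii ii ii ii ii ii iri ii ii ii ii ii ii ii, which concatenate to the answer.

iiiiiiiiiiiiiiiriiiiiiiiiiiiiii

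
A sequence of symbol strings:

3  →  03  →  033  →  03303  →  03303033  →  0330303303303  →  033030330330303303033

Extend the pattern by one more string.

0330303303303033030330330303303303

This is a Fibonacci-style word recurrence s(k) = s(k−1)·s(k−2): e.g. 03·3 = 033.
Continuing: 033030330330303303033 · 0330303303303 gives term 8.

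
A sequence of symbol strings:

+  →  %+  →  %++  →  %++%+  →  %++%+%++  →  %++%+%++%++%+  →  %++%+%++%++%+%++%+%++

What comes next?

%++%+%++%++%+%++%+%++%++%+%++%++%+

This is a Fibonacci-style word recurrence s(k) = s(k−1)·s(k−2): e.g. %+·+ = %++.
Continuing: %++%+%++%++%+%++%+%++ · %++%+%++%++%+ gives term 8.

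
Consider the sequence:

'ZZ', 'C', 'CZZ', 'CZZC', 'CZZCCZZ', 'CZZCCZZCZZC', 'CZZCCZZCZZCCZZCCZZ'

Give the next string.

CZZCCZZCZZCCZZCCZZCZZCCZZCZZC

Each term (from the third on) is the previous term followed by the one before it: term 3 = C·ZZ = CZZ.
So term 8 is CZZCCZZCZZCCZZCCZZ·CZZCCZZCZZC.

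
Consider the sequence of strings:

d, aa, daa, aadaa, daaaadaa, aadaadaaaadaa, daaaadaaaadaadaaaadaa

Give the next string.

aadaadaaaadaadaaaadaaaadaadaaaadaa

This is a Fibonacci-style word recurrence s(k) = s(k−2)·s(k−1): e.g. d·aa = daa.
The next term joins aadaadaaaadaa and daaaadaaaadaadaaaadaa.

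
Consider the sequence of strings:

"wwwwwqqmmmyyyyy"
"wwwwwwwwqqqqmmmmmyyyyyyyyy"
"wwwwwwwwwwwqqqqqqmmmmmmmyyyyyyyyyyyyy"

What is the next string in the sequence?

Term n consists of 3n+2 w's, followed by 2n q's, followed by 2n+1 m's, followed by 4n+1 y's (n = 1, 2, …).
At n = 4 the blocks have lengths 14, 8, 9, 17.

wwwwwwwwwwwwwwqqqqqqqqmmmmmmmmmyyyyyyyyyyyyyyyyy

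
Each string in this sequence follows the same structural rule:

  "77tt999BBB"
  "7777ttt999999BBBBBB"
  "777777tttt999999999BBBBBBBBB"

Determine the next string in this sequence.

Each string has the form 7^{2n} t^{n+1} 9^{3n} B^{3n} (n = 1, 2, …).
At n = 4 the blocks have lengths 8, 5, 12, 12.

77777777ttttt999999999999BBBBBBBBBBBB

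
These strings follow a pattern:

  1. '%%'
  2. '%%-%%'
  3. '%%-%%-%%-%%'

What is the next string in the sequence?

Each string is two copies of the previous one joined by '-'.
Doubling %%-%%-%%-%% with '-' between the halves:

%%-%%-%%-%%-%%-%%-%%-%%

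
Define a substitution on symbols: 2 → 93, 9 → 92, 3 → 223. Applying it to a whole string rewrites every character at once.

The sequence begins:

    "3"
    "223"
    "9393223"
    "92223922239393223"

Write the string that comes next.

929393932239293939322392223922239393223

φ(92223922239393223) expands symbol-by-symbol to 92 93 93 93 223 92 93 93 93 223 92 223 92 223 93 93 223; joining the 17 pieces gives the next term.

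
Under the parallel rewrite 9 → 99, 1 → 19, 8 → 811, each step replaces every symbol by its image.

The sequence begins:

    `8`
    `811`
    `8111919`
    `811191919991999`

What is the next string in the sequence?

Replace each of the 15 characters of 811191919991999 in place — 811 19 19 19 99 19 99 19 99 99 99 19 99 99 99 — and concatenate.

8111919199919991999999919999999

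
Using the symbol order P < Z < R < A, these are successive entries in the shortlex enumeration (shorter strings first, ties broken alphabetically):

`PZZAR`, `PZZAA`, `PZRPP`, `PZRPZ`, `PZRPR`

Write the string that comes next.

PZRPA

Find the rightmost character of PZRPR below A, bump it to the next letter, and reset everything to its right to P.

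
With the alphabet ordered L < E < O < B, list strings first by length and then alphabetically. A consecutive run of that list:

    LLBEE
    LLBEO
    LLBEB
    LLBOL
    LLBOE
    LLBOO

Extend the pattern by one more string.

LLBOB

Find the rightmost character of LLBOO below B, bump it to the next letter, and reset everything to its right to L.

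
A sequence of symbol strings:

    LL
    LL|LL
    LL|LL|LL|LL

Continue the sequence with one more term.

LL|LL|LL|LL|LL|LL|LL|LL

Every step duplicates the string with '|' between the halves.
One more doubling of LL|LL|LL|LL gives the answer.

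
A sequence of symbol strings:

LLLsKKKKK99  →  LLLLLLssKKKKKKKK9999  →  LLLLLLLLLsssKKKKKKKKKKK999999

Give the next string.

LLLLLLLLLLLLssssKKKKKKKKKKKKKK99999999

Each string has the form L^{3n} s^{n} K^{3n+2} 9^{2n} (n = 1, 2, …).
Setting n = 4 gives 12, 4, 14, 8 characters in each block.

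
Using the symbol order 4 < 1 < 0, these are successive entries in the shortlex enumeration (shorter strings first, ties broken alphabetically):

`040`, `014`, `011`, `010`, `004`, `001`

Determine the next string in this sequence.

Find the rightmost character of 001 below 0, bump it to the next letter, and reset everything to its right to 4.

000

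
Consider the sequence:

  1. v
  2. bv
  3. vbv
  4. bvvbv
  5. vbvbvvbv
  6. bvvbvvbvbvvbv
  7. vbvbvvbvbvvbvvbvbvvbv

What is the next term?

bvvbvvbvbvvbvvbvbvvbvbvvbvvbvbvvbv

This is a Fibonacci-style word recurrence s(k) = s(k−2)·s(k−1): e.g. v·bv = vbv.
Continuing: bvvbvvbvbvvbv · vbvbvvbvbvvbvvbvbvvbv gives term 8.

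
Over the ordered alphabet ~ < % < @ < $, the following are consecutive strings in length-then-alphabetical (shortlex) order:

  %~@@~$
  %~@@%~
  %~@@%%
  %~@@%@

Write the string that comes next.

%~@@%$

The successor of %~@@%@ increments the rightmost position that isn't already $ and resets every position after it to ~.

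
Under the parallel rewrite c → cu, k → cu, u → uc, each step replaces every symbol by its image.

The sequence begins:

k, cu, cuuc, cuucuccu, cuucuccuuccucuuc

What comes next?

cuucuccuuccucuucuccucuuccuucuccu

Applying the rule to each of the 16 symbols of cuucuccuuccucuuc gives the pieces cu uc uc cu uc cu cu uc uc cu cu uc cu uc uc cu, which concatenate to the answer.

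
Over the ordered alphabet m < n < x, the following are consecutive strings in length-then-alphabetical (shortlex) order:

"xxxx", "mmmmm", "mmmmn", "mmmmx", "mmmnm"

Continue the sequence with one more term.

Find the rightmost character of mmmnm below x, bump it to the next letter, and reset everything to its right to m.

mmmnn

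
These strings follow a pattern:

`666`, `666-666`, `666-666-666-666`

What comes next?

s(k+1) = s(k)·-·s(k) — each term doubles the last with '-' between the halves.
So the next term is two copies of 666-666-666-666 with '-' between the halves.

666-666-666-666-666-666-666-666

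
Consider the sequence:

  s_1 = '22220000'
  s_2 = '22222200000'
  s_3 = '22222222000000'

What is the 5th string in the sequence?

Term n consists of 2n 2's, followed by n+2 0's, where the shown terms are n = 2, 3, 4.
At n = 6 the blocks have lengths 12, 8.

22222222222200000000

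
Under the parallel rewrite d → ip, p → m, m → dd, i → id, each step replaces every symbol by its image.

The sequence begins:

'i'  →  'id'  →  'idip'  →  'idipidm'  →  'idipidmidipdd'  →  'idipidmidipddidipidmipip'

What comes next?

Rewriting the 24 symbols of idipidmidipddidipidmipip one by one yields id ip id m id ip dd id ip id m ip ip id ip id m id ip dd id m id m; concatenated:

idipidmidipddidipidmipipidipidmidipddidmidm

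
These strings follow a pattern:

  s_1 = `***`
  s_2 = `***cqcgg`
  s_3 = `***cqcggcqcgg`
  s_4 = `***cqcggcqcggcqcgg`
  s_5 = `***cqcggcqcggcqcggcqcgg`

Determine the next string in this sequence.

Each term is the previous one with cqcgg appended.
Applying this once more to ***cqcggcqcggcqcggcqcgg:

***cqcggcqcggcqcggcqcggcqcgg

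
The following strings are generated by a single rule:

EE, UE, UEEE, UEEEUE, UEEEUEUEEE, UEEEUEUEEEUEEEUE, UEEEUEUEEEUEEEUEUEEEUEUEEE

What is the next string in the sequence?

UEEEUEUEEEUEEEUEUEEEUEUEEEUEEEUEUEEEUEEEUE

Each term (from the third on) is the previous term followed by the one before it: term 3 = UE·EE = UEEE.
The next term joins UEEEUEUEEEUEEEUEUEEEUEUEEE and UEEEUEUEEEUEEEUE.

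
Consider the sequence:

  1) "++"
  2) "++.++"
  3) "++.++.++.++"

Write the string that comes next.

++.++.++.++.++.++.++.++

s(k+1) = s(k)·.·s(k) — each term doubles the last with '.' between the halves.
One more doubling of ++.++.++.++ gives the answer.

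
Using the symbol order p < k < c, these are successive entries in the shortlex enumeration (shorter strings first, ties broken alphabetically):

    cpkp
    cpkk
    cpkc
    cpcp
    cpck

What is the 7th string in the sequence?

Stepping forward 2 times from cpck: cpck → cpcc, then the target.

ckpp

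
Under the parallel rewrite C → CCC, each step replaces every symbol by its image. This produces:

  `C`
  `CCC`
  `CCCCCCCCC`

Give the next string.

Apply φ to CCCCCCCCC symbol by symbol: C→CCC, C→CCC, C→CCC, C→CCC, C→CCC, C→CCC, C→CCC, C→CCC, C→CCC; joined: CCC CCC CCC CCC CCC CCC CCC CCC CCC.

CCCCCCCCCCCCCCCCCCCCCCCCCCC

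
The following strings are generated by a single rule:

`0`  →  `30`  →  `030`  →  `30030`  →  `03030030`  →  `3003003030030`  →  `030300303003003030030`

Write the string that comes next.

From term 3 onward, concatenate the second-to-last term with the last: 0·30 = 030, 30·030 = 30030, …
The next term joins 3003003030030 and 030300303003003030030.

3003003030030030300303003003030030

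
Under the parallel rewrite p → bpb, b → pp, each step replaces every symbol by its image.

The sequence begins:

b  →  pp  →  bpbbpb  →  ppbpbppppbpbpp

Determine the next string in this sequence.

bpbbpbppbpbppbpbbpbbpbbpbppbpbppbpbbpb

φ(ppbpbppppbpbpp) expands symbol-by-symbol to bpb bpb pp bpb pp bpb bpb bpb bpb pp bpb pp bpb bpb; joining the 14 pieces gives the next term.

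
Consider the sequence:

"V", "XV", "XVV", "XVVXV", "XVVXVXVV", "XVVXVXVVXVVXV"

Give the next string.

XVVXVXVVXVVXVXVVXVXVV

Each term (from the third on) is the previous term followed by the one before it: term 3 = XV·V = XVV.
The next term joins XVVXVXVVXVVXV and XVVXVXVV.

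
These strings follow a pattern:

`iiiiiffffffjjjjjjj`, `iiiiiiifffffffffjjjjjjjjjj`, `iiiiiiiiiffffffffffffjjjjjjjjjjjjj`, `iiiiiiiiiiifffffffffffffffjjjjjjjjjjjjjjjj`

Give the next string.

Reading off run lengths: i runs 5, 7, 9, 11; f runs 6, 9, 12, 15; j runs 7, 10, 13, 16 — each is linear in n, where the shown terms are n = 2, 3, 4, 5.
For the next term, n = 6, so the run lengths are 13, 18, 19.

iiiiiiiiiiiiiffffffffffffffffffjjjjjjjjjjjjjjjjjjj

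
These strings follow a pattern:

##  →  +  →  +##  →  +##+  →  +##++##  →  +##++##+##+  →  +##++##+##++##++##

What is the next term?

From term 3 onward, concatenate the last term with the second-to-last: +·## = +##, +##·+ = +##+, …
The next term joins +##++##+##++##++## and +##++##+##+.

+##++##+##++##++##+##++##+##+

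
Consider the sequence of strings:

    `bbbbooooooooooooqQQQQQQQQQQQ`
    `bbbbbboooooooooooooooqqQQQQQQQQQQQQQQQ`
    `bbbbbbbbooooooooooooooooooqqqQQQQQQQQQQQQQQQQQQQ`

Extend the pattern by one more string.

bbbbbbbbbboooooooooooooooooooooqqqqQQQQQQQQQQQQQQQQQQQQQQQ

Reading off run lengths: b runs 4, 6, 8; o runs 12, 15, 18; q runs 1, 2, 3; Q runs 11, 15, 19 — each is linear in n, where the shown terms are n = 3, 4, 5.
Setting n = 6 gives 10, 21, 4, 23 characters in each block.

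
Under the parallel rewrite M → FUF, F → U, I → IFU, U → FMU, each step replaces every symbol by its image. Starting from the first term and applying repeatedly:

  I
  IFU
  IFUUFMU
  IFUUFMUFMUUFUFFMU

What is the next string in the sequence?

Rewriting the 17 symbols of IFUUFMUFMUUFUFFMU one by one yields IFU U FMU FMU U FUF FMU U FUF FMU FMU U FMU U U FUF FMU; concatenated:

IFUUFMUFMUUFUFFMUUFUFFMUFMUUFMUUUFUFFMU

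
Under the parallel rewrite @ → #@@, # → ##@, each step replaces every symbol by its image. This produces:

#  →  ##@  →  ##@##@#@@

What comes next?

##@##@#@@##@##@#@@##@#@@#@@

Expanding ##@##@#@@: #→##@, #→##@, @→#@@, #→##@, #→##@, @→#@@, #→##@, @→#@@, @→#@@. Concatenated: ##@ ##@ #@@ ##@ ##@ #@@ ##@ #@@ #@@.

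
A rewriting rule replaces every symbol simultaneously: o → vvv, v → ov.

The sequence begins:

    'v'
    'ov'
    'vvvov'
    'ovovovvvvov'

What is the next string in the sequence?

vvvovvvvovvvvovovovovvvvov

Expanding ovovovvvvov: o→vvv, v→ov, o→vvv, v→ov, o→vvv, v→ov, v→ov, v→ov, v→ov, o→vvv, v→ov. Concatenated: vvv ov vvv ov vvv ov ov ov ov vvv ov.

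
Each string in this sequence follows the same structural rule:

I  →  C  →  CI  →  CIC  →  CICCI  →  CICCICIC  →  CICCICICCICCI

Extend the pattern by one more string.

CICCICICCICCICICCICIC

From term 3 onward, concatenate the last term with the second-to-last: C·I = CI, CI·C = CIC, …
So term 8 is CICCICICCICCI·CICCICIC.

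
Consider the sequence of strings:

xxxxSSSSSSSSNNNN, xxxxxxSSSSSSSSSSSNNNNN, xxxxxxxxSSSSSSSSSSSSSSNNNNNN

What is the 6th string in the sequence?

Each string has the form x^{2n} S^{3n+2} N^{n+2}, where the shown terms are n = 2, 3, 4.
Setting n = 7 gives 14, 23, 9 characters in each block.

xxxxxxxxxxxxxxSSSSSSSSSSSSSSSSSSSSSSSNNNNNNNNN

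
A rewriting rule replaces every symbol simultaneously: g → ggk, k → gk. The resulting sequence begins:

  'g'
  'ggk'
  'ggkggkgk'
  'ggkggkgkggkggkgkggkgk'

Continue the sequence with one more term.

Rewriting the 21 symbols of ggkggkgkggkggkgkggkgk one by one yields ggk ggk gk ggk ggk gk ggk gk ggk ggk gk ggk ggk gk ggk gk ggk ggk gk ggk gk; concatenated:

ggkggkgkggkggkgkggkgkggkggkgkggkggkgkggkgkggkggkgkggkgk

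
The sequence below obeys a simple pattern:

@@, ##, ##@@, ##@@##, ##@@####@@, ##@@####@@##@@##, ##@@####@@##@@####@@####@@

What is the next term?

Each term (from the third on) is the previous term followed by the one before it: term 3 = ##·@@ = ##@@.
So term 8 is ##@@####@@##@@####@@####@@·##@@####@@##@@##.

##@@####@@##@@####@@####@@##@@####@@##@@##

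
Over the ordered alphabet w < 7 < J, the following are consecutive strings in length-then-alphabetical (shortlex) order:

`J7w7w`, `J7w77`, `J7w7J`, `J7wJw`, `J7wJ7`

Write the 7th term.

J77ww

Continuing the enumeration 2 steps past J7wJ7: J7wJ7 → J7wJJ → (answer).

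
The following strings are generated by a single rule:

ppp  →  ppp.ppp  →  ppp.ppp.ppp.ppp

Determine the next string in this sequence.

Each string is two copies of the previous one joined by '.'.
Doubling ppp.ppp.ppp.ppp with '.' between the halves:

ppp.ppp.ppp.ppp.ppp.ppp.ppp.ppp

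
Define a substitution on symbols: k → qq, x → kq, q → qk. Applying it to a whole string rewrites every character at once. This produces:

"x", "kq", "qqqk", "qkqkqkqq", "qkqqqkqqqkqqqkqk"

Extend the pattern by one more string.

Rewriting the 16 symbols of qkqqqkqqqkqqqkqk one by one yields qk qq qk qk qk qq qk qk qk qq qk qk qk qq qk qq; concatenated:

qkqqqkqkqkqqqkqkqkqqqkqkqkqqqkqq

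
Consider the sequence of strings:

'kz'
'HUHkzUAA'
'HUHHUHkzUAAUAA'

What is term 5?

HUHHUHHUHHUHkzUAAUAAUAAUAA

Every step adds HUH to the front and UAA to the end of the previous string.
From HUHHUHkzUAAUAA, 2 further steps: HUHHUHkzUAAUAA → HUHHUHHUHkzUAAUAAUAA → (answer).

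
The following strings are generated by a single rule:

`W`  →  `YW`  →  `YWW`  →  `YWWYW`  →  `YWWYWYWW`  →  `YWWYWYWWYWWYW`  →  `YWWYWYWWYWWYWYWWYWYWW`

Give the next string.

From term 3 onward, concatenate the last term with the second-to-last: YW·W = YWW, YWW·YW = YWWYW, …
The next term joins YWWYWYWWYWWYWYWWYWYWW and YWWYWYWWYWWYW.

YWWYWYWWYWWYWYWWYWYWWYWWYWYWWYWWYW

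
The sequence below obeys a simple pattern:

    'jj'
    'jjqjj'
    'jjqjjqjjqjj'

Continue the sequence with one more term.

jjqjjqjjqjjqjjqjjqjjqjj

Every step duplicates the string with 'q' between the halves.
One more doubling of jjqjjqjjqjj gives the answer.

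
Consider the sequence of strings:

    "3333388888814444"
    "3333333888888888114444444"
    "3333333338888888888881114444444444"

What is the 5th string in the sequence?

3333333333333888888888888888888111114444444444444444

Each string has the form 3^{2n+3} 8^{3n+3} 1^{n} 4^{3n+1} (n = 1, 2, …).
At n = 5 the blocks have lengths 13, 18, 5, 16.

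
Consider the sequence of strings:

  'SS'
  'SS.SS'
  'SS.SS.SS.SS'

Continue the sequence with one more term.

Every step duplicates the string with '.' between the halves.
Doubling SS.SS.SS.SS with '.' between the halves:

SS.SS.SS.SS.SS.SS.SS.SS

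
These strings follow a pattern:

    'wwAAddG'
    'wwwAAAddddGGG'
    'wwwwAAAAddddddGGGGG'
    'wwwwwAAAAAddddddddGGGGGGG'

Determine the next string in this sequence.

Term n consists of n+1 w's, followed by n+1 A's, followed by 2n d's, followed by 2n-1 G's (n = 1, 2, …).
For the next term, n = 5, so the run lengths are 6, 6, 10, 9.

wwwwwwAAAAAAddddddddddGGGGGGGGG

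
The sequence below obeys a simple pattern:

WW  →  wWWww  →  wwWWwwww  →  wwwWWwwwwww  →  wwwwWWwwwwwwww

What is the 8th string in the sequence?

Each term wraps the previous one in w on the left and ww on the right.
From wwwwWWwwwwwwww, 3 further steps: wwwwWWwwwwwwww → wwwwwWWwwwwwwwwww → wwwwwwWWwwwwwwwwwwww → (answer).

wwwwwwwWWwwwwwwwwwwwwww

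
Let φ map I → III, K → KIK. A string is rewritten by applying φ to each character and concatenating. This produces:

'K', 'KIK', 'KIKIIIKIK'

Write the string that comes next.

KIKIIIKIKIIIIIIIIIKIKIIIKIK

Apply φ to KIKIIIKIK symbol by symbol: K→KIK, I→III, K→KIK, I→III, I→III, I→III, K→KIK, I→III, K→KIK; joined: KIK III KIK III III III KIK III KIK.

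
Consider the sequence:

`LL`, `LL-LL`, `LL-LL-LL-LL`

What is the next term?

s(k+1) = s(k)·-·s(k) — each term doubles the last with '-' between the halves.
Doubling LL-LL-LL-LL with '-' between the halves:

LL-LL-LL-LL-LL-LL-LL-LL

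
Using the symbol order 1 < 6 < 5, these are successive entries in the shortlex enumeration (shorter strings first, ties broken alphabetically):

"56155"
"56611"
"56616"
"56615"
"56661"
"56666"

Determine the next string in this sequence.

The successor of 56666 increments the rightmost position that isn't already 5 and resets every position after it to 1.

56665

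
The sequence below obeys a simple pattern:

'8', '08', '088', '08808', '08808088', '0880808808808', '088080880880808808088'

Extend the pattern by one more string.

This is a Fibonacci-style word recurrence s(k) = s(k−1)·s(k−2): e.g. 08·8 = 088.
Continuing: 088080880880808808088 · 0880808808808 gives term 8.

0880808808808088080880880808808808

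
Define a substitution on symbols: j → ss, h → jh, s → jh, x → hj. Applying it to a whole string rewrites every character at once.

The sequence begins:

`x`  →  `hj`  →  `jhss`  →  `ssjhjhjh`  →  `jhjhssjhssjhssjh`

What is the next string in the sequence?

ssjhssjhjhjhssjhjhjhssjhjhjhssjh

φ(jhjhssjhssjhssjh) expands symbol-by-symbol to ss jh ss jh jh jh ss jh jh jh ss jh jh jh ss jh; joining the 16 pieces gives the next term.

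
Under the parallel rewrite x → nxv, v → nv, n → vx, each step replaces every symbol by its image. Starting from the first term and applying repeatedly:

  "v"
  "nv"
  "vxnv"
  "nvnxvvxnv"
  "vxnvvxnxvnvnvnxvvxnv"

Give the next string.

Replace each of the 20 characters of vxnvvxnxvnvnvnxvvxnv in place — nv nxv vx nv nv nxv vx nxv nv vx nv vx nv vx nxv nv nv nxv vx nv — and concatenate.

nvnxvvxnvnvnxvvxnxvnvvxnvvxnvvxnxvnvnvnxvvxnv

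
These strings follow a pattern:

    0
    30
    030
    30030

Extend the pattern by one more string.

From term 3 onward, concatenate the second-to-last term with the last: 0·30 = 030, 30·030 = 30030, …
The next term joins 030 and 30030.

03030030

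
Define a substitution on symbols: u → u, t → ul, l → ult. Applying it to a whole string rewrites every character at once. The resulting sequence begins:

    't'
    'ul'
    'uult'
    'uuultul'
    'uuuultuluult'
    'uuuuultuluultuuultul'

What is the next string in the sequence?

Rewriting the 20 symbols of uuuuultuluultuuultul one by one yields u u u u u ult ul u ult u u ult ul u u u ult ul u ult; concatenated:

uuuuuultuluultuuultuluuuultuluult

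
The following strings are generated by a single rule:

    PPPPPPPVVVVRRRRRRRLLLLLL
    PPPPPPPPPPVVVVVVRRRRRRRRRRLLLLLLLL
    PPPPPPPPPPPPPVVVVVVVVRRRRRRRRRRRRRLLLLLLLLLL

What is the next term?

PPPPPPPPPPPPPPPPVVVVVVVVVVRRRRRRRRRRRRRRRRLLLLLLLLLLLL

The n-th term is 3n+1 P's then 2n V's then 3n+1 R's then 2n+2 L's, where the shown terms are n = 2, 3, 4.
At n = 5 the blocks have lengths 16, 10, 16, 12.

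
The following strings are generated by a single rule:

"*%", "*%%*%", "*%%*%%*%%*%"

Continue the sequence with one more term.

s(k+1) = s(k)·%·s(k) — each term doubles the last with '%' between the halves.
So the next term is two copies of *%%*%%*%%*% with '%' between the halves.

*%%*%%*%%*%%*%%*%%*%%*%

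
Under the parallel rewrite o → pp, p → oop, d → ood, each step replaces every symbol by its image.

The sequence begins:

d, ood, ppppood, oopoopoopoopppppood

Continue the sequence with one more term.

Replace each of the 19 characters of oopoopoopoopppppood in place — pp pp oop pp pp oop pp pp oop pp pp oop oop oop oop oop pp pp ood — and concatenate.

ppppoopppppoopppppoopppppoopoopoopoopoopppppood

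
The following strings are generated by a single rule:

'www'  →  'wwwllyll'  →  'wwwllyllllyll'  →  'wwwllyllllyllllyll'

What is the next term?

wwwllyllllyllllyllllyll

Every step adds llyll to the end: s(k+1) = s(k)·llyll.
One more step from wwwllyllllyllllyll gives the answer.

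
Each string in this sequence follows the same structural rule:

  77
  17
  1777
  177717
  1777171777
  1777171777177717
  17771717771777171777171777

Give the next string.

This is a Fibonacci-style word recurrence s(k) = s(k−1)·s(k−2): e.g. 17·77 = 1777.
Continuing: 17771717771777171777171777 · 1777171777177717 gives term 8.

177717177717771717771717771777171777177717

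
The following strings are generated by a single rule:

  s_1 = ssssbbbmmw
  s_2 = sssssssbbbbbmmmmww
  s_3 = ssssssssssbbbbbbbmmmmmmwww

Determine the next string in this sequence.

sssssssssssssbbbbbbbbbmmmmmmmmwwww

Term n consists of 3n+1 s's, followed by 2n+1 b's, followed by 2n m's, followed by n w's (n = 1, 2, …).
For the next term, n = 4, so the run lengths are 13, 9, 8, 4.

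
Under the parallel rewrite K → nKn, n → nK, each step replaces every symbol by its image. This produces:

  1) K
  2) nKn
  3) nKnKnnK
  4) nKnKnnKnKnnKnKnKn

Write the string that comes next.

Rewriting the 17 symbols of nKnKnnKnKnnKnKnKn one by one yields nK nKn nK nKn nK nK nKn nK nKn nK nK nKn nK nKn nK nKn nK; concatenated:

nKnKnnKnKnnKnKnKnnKnKnnKnKnKnnKnKnnKnKnnK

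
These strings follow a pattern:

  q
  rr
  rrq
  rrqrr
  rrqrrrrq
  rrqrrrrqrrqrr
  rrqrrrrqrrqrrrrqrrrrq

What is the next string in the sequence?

From term 3 onward, concatenate the last term with the second-to-last: rr·q = rrq, rrq·rr = rrqrr, …
The next term joins rrqrrrrqrrqrrrrqrrrrq and rrqrrrrqrrqrr.

rrqrrrrqrrqrrrrqrrrrqrrqrrrrqrrqrr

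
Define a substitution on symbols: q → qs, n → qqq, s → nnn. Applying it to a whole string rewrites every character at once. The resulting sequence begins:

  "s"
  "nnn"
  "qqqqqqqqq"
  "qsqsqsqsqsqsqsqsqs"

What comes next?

qsnnnqsnnnqsnnnqsnnnqsnnnqsnnnqsnnnqsnnnqsnnn

φ(qsqsqsqsqsqsqsqsqs) expands symbol-by-symbol to qs nnn qs nnn qs nnn qs nnn qs nnn qs nnn qs nnn qs nnn qs nnn; joining the 18 pieces gives the next term.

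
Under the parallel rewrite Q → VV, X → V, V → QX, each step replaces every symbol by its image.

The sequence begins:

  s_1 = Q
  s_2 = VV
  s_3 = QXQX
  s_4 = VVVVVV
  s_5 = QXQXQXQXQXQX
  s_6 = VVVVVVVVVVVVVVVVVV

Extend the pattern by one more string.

QXQXQXQXQXQXQXQXQXQXQXQXQXQXQXQXQXQX

φ(VVVVVVVVVVVVVVVVVV) expands symbol-by-symbol to QX QX QX QX QX QX QX QX QX QX QX QX QX QX QX QX QX QX; joining the 18 pieces gives the next term.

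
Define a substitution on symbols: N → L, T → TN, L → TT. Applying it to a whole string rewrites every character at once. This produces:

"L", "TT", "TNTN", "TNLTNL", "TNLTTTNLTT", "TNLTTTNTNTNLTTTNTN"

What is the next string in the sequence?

Rewriting the 18 symbols of TNLTTTNTNTNLTTTNTN one by one yields TN L TT TN TN TN L TN L TN L TT TN TN TN L TN L; concatenated:

TNLTTTNTNTNLTNLTNLTTTNTNTNLTNL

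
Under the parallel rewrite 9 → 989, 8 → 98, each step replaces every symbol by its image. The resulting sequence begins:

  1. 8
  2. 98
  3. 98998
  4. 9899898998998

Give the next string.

Replace each of the 13 characters of 9899898998998 in place — 989 98 989 989 98 989 98 989 989 98 989 989 98 — and concatenate.

9899898998998989989899899898998998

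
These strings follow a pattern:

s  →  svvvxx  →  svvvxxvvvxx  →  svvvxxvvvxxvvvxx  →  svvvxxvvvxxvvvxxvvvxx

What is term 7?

Every step adds vvvxx to the end: s(k+1) = s(k)·vvvxx.
From svvvxxvvvxxvvvxxvvvxx, 2 further steps: svvvxxvvvxxvvvxxvvvxx → svvvxxvvvxxvvvxxvvvxxvvvxx → (answer).

svvvxxvvvxxvvvxxvvvxxvvvxxvvvxx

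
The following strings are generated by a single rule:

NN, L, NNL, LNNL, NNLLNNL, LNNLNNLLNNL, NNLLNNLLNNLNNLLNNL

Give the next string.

LNNLNNLLNNLNNLLNNLLNNLNNLLNNL

Each term (from the third on) is the two preceding terms concatenated in order: term 3 = NN·L = NNL.
The next term joins LNNLNNLLNNL and NNLLNNLLNNLNNLLNNL.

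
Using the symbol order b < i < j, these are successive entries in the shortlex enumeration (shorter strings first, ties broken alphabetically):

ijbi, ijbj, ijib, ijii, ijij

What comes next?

Treat ijij as a base-3 numeral over the given alphabet and add one, carrying through any trailing j's.

ijjb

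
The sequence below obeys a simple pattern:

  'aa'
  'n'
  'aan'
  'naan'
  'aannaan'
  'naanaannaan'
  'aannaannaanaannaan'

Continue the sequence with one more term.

From term 3 onward, concatenate the second-to-last term with the last: aa·n = aan, n·aan = naan, …
So term 8 is naanaannaan·aannaannaanaannaan.

naanaannaanaannaannaanaannaan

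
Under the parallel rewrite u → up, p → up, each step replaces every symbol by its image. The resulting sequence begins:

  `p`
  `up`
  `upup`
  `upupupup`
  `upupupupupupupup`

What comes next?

upupupupupupupupupupupupupupupup

Applying the rule to each of the 16 symbols of upupupupupupupup gives the pieces up up up up up up up up up up up up up up up up, which concatenate to the answer.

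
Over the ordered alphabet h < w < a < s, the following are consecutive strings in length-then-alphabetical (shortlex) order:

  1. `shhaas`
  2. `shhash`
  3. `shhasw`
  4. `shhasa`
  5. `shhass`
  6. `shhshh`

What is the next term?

The successor of shhshh increments the rightmost position that isn't already s and resets every position after it to h.

shhshw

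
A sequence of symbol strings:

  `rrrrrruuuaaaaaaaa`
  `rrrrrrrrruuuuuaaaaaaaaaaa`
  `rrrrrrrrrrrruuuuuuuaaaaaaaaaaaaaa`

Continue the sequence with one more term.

The n-th term is 3n r's then 2n-1 u's then 3n+2 a's, where the shown terms are n = 2, 3, 4.
For the next term, n = 5, so the run lengths are 15, 9, 17.

rrrrrrrrrrrrrrruuuuuuuuuaaaaaaaaaaaaaaaaa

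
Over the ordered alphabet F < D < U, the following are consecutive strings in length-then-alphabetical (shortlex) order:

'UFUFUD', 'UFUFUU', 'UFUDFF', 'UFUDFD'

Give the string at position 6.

Stepping forward 2 times from UFUDFD: UFUDFD → UFUDFU, then the target.

UFUDDF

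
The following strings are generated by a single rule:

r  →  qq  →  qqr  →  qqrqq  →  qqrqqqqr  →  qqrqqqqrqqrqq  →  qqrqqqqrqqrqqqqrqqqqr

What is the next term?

qqrqqqqrqqrqqqqrqqqqrqqrqqqqrqqrqq

Each term (from the third on) is the previous term followed by the one before it: term 3 = qq·r = qqr.
Continuing: qqrqqqqrqqrqqqqrqqqqr · qqrqqqqrqqrqq gives term 8.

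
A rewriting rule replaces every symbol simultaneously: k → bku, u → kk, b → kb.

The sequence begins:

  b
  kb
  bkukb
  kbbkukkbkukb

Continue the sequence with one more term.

Expanding kbbkukkbkukb: k→bku, b→kb, b→kb, k→bku, u→kk, k→bku, k→bku, b→kb, k→bku, u→kk, k→bku, b→kb. Concatenated: bku kb kb bku kk bku bku kb bku kk bku kb.

bkukbkbbkukkbkubkukbbkukkbkukb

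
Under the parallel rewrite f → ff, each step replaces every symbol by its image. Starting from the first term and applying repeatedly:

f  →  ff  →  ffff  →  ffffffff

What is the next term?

ffffffffffffffff

Apply φ to ffffffff symbol by symbol: f→ff, f→ff, f→ff, f→ff, f→ff, f→ff, f→ff, f→ff; joined: ff ff ff ff ff ff ff ff.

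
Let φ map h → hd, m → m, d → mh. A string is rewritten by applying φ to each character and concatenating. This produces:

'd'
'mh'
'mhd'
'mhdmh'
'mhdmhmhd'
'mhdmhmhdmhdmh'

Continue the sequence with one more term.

Replace each of the 13 characters of mhdmhmhdmhdmh in place — m hd mh m hd m hd mh m hd mh m hd — and concatenate.

mhdmhmhdmhdmhmhdmhmhd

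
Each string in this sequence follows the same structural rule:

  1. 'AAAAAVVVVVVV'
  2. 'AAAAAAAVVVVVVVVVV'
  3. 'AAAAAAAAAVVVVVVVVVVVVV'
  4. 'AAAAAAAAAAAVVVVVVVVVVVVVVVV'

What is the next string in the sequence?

Term n consists of 2n+1 A's, followed by 3n+1 V's, where the shown terms are n = 2, 3, 4, 5.
At n = 6 the blocks have lengths 13, 19.

AAAAAAAAAAAAAVVVVVVVVVVVVVVVVVVV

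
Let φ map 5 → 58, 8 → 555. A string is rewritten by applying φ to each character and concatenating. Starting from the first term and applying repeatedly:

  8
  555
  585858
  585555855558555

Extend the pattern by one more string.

Rewriting the 15 symbols of 585555855558555 one by one yields 58 555 58 58 58 58 555 58 58 58 58 555 58 58 58; concatenated:

585555858585855558585858555585858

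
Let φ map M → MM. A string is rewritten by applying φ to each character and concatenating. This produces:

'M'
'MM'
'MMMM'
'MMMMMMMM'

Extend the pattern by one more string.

MMMMMMMMMMMMMMMM

Expanding MMMMMMMM: M→MM, M→MM, M→MM, M→MM, M→MM, M→MM, M→MM, M→MM. Concatenated: MM MM MM MM MM MM MM MM.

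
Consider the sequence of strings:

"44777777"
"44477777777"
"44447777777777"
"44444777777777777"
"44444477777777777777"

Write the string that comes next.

Term n consists of n-1 4's, followed by 2n 7's, where the shown terms are n = 3, 4, 5, 6, 7.
Setting n = 8 gives 7, 16 characters in each block.

44444447777777777777777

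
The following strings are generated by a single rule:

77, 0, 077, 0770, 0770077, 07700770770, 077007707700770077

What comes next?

This is a Fibonacci-style word recurrence s(k) = s(k−1)·s(k−2): e.g. 0·77 = 077.
The next term joins 077007707700770077 and 07700770770.

07700770770077007707700770770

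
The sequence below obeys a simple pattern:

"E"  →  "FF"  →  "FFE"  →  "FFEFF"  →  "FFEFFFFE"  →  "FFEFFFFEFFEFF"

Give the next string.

FFEFFFFEFFEFFFFEFFFFE

From term 3 onward, concatenate the last term with the second-to-last: FF·E = FFE, FFE·FF = FFEFF, …
The next term joins FFEFFFFEFFEFF and FFEFFFFE.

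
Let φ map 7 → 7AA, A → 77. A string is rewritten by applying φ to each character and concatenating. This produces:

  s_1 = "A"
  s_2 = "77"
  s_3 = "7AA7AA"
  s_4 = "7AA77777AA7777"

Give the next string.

Replace each of the 14 characters of 7AA77777AA7777 in place — 7AA 77 77 7AA 7AA 7AA 7AA 7AA 77 77 7AA 7AA 7AA 7AA — and concatenate.

7AA77777AA7AA7AA7AA7AA77777AA7AA7AA7AA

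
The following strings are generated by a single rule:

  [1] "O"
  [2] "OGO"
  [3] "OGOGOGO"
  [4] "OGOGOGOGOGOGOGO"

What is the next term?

OGOGOGOGOGOGOGOGOGOGOGOGOGOGOGO

s(k+1) = s(k)·G·s(k) — each term doubles the last with 'G' between the halves.
One more doubling of OGOGOGOGOGOGOGO gives the answer.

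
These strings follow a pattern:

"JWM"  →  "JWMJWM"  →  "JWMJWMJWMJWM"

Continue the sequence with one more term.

Each string is two copies of the previous one concatenated.
Doubling JWMJWMJWMJWM:

JWMJWMJWMJWMJWMJWMJWMJWM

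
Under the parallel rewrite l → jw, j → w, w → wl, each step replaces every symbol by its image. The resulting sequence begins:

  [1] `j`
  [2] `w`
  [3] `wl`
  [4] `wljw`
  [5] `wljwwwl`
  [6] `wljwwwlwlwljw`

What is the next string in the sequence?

wljwwwlwlwljwwljwwljwwwl

Applying the rule to each of the 13 symbols of wljwwwlwlwljw gives the pieces wl jw w wl wl wl jw wl jw wl jw w wl, which concatenate to the answer.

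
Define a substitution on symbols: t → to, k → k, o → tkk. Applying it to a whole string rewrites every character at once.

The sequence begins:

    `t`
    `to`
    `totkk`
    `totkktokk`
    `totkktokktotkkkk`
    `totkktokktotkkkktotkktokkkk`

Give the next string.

Rewriting the 27 symbols of totkktokktotkkkktotkktokkkk one by one yields to tkk to k k to tkk k k to tkk to k k k k to tkk to k k to tkk k k k k; concatenated:

totkktokktotkkkktotkktokkkktotkktokktotkkkkkk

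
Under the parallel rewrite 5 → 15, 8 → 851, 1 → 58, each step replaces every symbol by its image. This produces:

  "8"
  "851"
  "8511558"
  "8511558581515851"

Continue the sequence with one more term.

Rewriting the 16 symbols of 8511558581515851 one by one yields 851 15 58 58 15 15 851 15 851 58 15 58 15 851 15 58; concatenated:

851155858151585115851581558158511558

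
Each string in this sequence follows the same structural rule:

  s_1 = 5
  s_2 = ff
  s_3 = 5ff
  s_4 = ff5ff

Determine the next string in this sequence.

5ffff5ff

This is a Fibonacci-style word recurrence s(k) = s(k−2)·s(k−1): e.g. 5·ff = 5ff.
The next term joins 5ff and ff5ff.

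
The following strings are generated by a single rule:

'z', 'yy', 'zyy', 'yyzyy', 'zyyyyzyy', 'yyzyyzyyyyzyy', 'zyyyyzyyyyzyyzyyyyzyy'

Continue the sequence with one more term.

yyzyyzyyyyzyyzyyyyzyyyyzyyzyyyyzyy

This is a Fibonacci-style word recurrence s(k) = s(k−2)·s(k−1): e.g. z·yy = zyy.
Continuing: yyzyyzyyyyzyy · zyyyyzyyyyzyyzyyyyzyy gives term 8.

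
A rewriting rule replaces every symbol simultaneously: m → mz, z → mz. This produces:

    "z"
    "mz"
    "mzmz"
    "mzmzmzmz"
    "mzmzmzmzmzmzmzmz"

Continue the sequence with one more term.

mzmzmzmzmzmzmzmzmzmzmzmzmzmzmzmz

Applying the rule to each of the 16 symbols of mzmzmzmzmzmzmzmz gives the pieces mz mz mz mz mz mz mz mz mz mz mz mz mz mz mz mz, which concatenate to the answer.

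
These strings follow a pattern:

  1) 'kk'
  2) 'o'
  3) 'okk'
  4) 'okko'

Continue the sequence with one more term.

okkookk

Each term (from the third on) is the previous term followed by the one before it: term 3 = o·kk = okk.
The next term joins okko and okk.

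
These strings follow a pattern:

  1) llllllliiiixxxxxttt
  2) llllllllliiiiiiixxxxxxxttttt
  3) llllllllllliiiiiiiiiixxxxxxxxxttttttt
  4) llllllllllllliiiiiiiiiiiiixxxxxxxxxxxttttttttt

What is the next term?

Term n consists of 2n+3 l's, followed by 3n-2 i's, followed by 2n+1 x's, followed by 2n-1 t's, where the shown terms are n = 2, 3, 4, 5.
At n = 6 the blocks have lengths 15, 16, 13, 11.

llllllllllllllliiiiiiiiiiiiiiiixxxxxxxxxxxxxttttttttttt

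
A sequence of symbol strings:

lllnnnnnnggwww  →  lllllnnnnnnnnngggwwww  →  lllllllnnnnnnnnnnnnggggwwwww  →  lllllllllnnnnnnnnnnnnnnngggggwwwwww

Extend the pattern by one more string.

lllllllllllnnnnnnnnnnnnnnnnnnggggggwwwwwww

Term n consists of 2n-1 l's, followed by 3n n's, followed by n g's, followed by n+1 w's, where the shown terms are n = 2, 3, 4, 5.
Setting n = 6 gives 11, 18, 6, 7 characters in each block.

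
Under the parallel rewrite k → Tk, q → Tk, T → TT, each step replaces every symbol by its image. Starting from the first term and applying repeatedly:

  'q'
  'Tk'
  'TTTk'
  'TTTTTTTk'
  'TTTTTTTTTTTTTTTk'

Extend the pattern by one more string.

φ(TTTTTTTTTTTTTTTk) expands symbol-by-symbol to TT TT TT TT TT TT TT TT TT TT TT TT TT TT TT Tk; joining the 16 pieces gives the next term.

TTTTTTTTTTTTTTTTTTTTTTTTTTTTTTTk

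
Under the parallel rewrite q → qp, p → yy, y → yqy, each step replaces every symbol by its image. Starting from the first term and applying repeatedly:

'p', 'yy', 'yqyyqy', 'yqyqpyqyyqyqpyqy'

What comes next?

Rewriting the 16 symbols of yqyqpyqyyqyqpyqy one by one yields yqy qp yqy qp yy yqy qp yqy yqy qp yqy qp yy yqy qp yqy; concatenated:

yqyqpyqyqpyyyqyqpyqyyqyqpyqyqpyyyqyqpyqy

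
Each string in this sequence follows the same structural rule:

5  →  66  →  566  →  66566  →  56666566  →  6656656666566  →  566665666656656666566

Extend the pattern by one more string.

6656656666566566665666656656666566

This is a Fibonacci-style word recurrence s(k) = s(k−2)·s(k−1): e.g. 5·66 = 566.
Continuing: 6656656666566 · 566665666656656666566 gives term 8.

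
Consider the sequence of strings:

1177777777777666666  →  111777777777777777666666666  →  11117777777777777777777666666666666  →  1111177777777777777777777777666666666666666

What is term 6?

Term n consists of n 1's, followed by 4n+3 7's, followed by 3n 6's, where the shown terms are n = 2, 3, 4, 5.
For term 6, n = 7, so the run lengths are 7, 31, 21.

11111117777777777777777777777777777777666666666666666666666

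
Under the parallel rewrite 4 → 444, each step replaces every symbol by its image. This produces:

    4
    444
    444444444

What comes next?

Apply φ to 444444444 symbol by symbol: 4→444, 4→444, 4→444, 4→444, 4→444, 4→444, 4→444, 4→444, 4→444; joined: 444 444 444 444 444 444 444 444 444.

444444444444444444444444444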